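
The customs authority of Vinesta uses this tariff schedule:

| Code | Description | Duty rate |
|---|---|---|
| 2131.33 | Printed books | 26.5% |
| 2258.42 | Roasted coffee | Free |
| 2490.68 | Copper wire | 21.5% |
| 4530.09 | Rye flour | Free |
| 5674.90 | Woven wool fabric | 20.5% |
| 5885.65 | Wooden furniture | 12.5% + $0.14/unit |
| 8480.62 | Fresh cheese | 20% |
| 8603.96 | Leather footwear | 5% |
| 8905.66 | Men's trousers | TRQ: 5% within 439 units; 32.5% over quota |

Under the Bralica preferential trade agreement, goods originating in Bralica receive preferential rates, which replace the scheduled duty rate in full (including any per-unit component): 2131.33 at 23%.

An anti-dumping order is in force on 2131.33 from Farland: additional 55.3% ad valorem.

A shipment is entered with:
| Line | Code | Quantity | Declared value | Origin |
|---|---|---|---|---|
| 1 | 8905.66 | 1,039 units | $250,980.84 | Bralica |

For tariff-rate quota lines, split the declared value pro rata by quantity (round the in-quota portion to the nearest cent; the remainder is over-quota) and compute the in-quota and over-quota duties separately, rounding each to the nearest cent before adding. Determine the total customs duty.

$52,406.44

Line 1 (8905.66, Bralica, 1,039 units, $250,980.84):
Code 8905.66 is under a tariff-rate quota (threshold 439 units). In-quota: 439 units at 5%; over-quota: 600 units at 32.5%.
Pro-rata value split: in-quota = $250,980.84 × 439/1,039 = $106,044.84; over-quota = $250,980.84 − $106,044.84 = $144,936.00.
In-quota duty = $106,044.84 × 5% = $5,302.24. Over-quota duty = $144,936.00 × 32.5% = $47,104.20.
Line duty = $5,302.24 + $47,104.20 = $52,406.44.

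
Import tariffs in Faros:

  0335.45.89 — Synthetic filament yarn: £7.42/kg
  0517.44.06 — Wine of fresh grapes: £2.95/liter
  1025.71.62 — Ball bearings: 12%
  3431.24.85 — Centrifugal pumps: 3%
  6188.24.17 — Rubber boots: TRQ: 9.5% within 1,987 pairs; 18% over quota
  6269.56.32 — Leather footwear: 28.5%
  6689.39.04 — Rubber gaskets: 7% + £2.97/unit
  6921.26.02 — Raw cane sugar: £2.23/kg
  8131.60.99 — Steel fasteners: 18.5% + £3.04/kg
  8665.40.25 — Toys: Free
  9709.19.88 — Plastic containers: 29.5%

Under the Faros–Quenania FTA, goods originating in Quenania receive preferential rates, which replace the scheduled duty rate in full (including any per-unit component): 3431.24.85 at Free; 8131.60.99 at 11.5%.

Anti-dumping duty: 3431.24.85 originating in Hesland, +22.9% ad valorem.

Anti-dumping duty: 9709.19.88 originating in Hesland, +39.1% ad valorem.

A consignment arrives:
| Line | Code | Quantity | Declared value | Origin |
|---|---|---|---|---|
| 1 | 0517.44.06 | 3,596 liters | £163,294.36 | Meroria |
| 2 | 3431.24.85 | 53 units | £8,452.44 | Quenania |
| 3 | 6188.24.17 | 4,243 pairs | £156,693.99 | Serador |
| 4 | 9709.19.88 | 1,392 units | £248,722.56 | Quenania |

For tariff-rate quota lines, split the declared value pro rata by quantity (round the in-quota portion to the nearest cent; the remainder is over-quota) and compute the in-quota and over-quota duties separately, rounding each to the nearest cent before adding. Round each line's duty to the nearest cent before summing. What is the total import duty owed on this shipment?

£105,948.98

Line 1 (0517.44.06, Meroria, 3,596 liters, £163,294.36):
Base rate for 0517.44.06 is £2.95/liter.
Duty = 3,596 × £2.95 = £10,608.20.
Line 2 (3431.24.85, Quenania, 53 units, £8,452.44):
Base rate for 3431.24.85 is 3%.
Origin Quenania qualifies under the Faros–Quenania agreement and 3431.24.85 is covered: preferential rate Free applies instead.
The additional-duty order on 3431.24.85 targets Hesland, not Quenania; it does not apply.
Duty = £8,452.44 × 0% = £0.00.
Line 3 (6188.24.17, Serador, 4,243 pairs, £156,693.99):
Code 6188.24.17 is under a tariff-rate quota (threshold 1,987 pairs). In-quota: 1,987 pairs at 9.5%; over-quota: 2,256 pairs at 18%.
Pro-rata value split: in-quota = £156,693.99 × 1,987/4,243 = £73,379.91; over-quota = £156,693.99 − £73,379.91 = £83,314.08.
In-quota duty = £73,379.91 × 9.5% = £6,971.09. Over-quota duty = £83,314.08 × 18% = £14,996.53.
Line duty = £6,971.09 + £14,996.53 = £21,967.62.
Line 4 (9709.19.88, Quenania, 1,392 units, £248,722.56):
Base rate for 9709.19.88 is 29.5%.
Origin Quenania is the FTA partner but 9709.19.88 is not on the preference list; base rate stands.
The additional-duty order on 9709.19.88 targets Hesland, not Quenania; it does not apply.
Duty = £248,722.56 × 29.5% = £73,373.16.
Total = £10,608.20 + £0.00 + £21,967.62 + £73,373.16 = £105,948.98.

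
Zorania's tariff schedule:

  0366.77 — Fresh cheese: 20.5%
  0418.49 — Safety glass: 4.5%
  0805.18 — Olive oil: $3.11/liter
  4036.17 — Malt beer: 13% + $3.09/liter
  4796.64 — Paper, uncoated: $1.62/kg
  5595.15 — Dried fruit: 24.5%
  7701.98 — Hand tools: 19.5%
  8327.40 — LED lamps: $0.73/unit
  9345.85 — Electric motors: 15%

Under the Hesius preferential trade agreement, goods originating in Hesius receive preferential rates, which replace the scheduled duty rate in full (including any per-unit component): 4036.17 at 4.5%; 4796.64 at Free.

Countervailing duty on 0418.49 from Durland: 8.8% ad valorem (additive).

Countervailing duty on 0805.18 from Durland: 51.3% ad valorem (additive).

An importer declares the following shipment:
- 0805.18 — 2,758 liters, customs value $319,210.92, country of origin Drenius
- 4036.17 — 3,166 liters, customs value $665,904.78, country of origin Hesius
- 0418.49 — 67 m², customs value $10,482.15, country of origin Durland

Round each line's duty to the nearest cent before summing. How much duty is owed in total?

Line 1 (0805.18, Drenius, 2,758 liters, $319,210.92):
Base rate for 0805.18 is $3.11/liter.
The additional-duty order on 0805.18 targets Durland, not Drenius; it does not apply.
Duty = 2,758 × $3.11 = $8,577.38.
Line 2 (4036.17, Hesius, 3,166 liters, $665,904.78):
Base rate for 4036.17 is 13% + $3.09/liter.
Origin Hesius qualifies under the Zorania–Hesius agreement and 4036.17 is covered: preferential rate 4.5% applies instead.
Duty = $665,904.78 × 4.5% = $29,965.72.
Line 3 (0418.49, Durland, 67 m², $10,482.15):
Base rate for 0418.49 is 4.5%.
Additional duty on 0418.49 from Durland: +8.8%. Applied ad valorem rate: 4.5% + 8.8% = 13.3%.
Duty = $10,482.15 × 13.3% = $1,394.13.
Total = $8,577.38 + $29,965.72 + $1,394.13 = $39,937.23.

$39,937.23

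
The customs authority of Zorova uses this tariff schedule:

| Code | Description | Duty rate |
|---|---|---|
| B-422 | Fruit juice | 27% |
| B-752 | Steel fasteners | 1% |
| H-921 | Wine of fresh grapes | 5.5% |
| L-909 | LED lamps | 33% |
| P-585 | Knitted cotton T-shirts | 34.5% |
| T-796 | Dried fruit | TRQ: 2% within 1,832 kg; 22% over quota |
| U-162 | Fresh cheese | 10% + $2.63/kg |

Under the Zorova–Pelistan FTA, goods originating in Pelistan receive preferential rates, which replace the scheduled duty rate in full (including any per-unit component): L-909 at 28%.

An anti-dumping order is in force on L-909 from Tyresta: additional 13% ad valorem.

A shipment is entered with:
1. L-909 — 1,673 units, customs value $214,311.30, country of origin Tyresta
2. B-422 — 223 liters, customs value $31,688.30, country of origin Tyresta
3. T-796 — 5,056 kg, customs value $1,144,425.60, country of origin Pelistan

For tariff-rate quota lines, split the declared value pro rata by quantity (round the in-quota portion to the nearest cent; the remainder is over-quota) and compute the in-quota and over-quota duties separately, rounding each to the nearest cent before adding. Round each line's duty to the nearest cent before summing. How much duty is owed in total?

Line 1 (L-909, Tyresta, 1,673 units, $214,311.30):
Base rate for L-909 is 33%.
L-909 has an FTA preferential rate, but origin Tyresta is not Pelistan; base rate stands.
Additional duty on L-909 from Tyresta: +13%. Applied ad valorem rate: 33% + 13% = 46%.
Duty = $214,311.30 × 46% = $98,583.20.
Line 2 (B-422, Tyresta, 223 liters, $31,688.30):
Base rate for B-422 is 27%.
Duty = $31,688.30 × 27% = $8,555.84.
Line 3 (T-796, Pelistan, 5,056 kg, $1,144,425.60):
Code T-796 is under a tariff-rate quota (threshold 1,832 kg). In-quota: 1,832 kg at 2%; over-quota: 3,224 kg at 22%.
Pro-rata value split: in-quota = $1,144,425.60 × 1,832/5,056 = $414,673.20; over-quota = $1,144,425.60 − $414,673.20 = $729,752.40.
In-quota duty = $414,673.20 × 2% = $8,293.46. Over-quota duty = $729,752.40 × 22% = $160,545.53.
Line duty = $8,293.46 + $160,545.53 = $168,838.99.
Total = $98,583.20 + $8,555.84 + $168,838.99 = $275,978.03.

$275,978.03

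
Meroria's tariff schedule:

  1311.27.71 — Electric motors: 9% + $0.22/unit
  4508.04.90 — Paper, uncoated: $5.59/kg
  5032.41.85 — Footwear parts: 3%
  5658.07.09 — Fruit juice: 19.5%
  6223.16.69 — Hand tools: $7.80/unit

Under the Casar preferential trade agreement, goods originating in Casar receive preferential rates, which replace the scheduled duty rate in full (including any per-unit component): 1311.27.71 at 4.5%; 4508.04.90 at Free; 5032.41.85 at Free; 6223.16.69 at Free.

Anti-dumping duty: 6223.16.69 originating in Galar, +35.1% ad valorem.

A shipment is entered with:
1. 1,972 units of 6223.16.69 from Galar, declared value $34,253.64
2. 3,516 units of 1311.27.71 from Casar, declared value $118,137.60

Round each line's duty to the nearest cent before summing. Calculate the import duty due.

$32,720.82

Line 1 (6223.16.69, Galar, 1,972 units, $34,253.64):
Base rate for 6223.16.69 is $7.80/unit.
6223.16.69 has an FTA preferential rate, but origin Galar is not Casar; base rate stands.
Additional duty on 6223.16.69 from Galar: +35.1% ad valorem. Applied ad valorem rate = 35.1%.
Duty = $34,253.64 × 35.1% + 1,972 × $7.80 = $27,404.63.
Line 2 (1311.27.71, Casar, 3,516 units, $118,137.60):
Base rate for 1311.27.71 is 9% + $0.22/unit.
Origin Casar qualifies under the Meroria–Casar agreement and 1311.27.71 is covered: preferential rate 4.5% applies instead.
Duty = $118,137.60 × 4.5% = $5,316.19.
Total = $27,404.63 + $5,316.19 = $32,720.82.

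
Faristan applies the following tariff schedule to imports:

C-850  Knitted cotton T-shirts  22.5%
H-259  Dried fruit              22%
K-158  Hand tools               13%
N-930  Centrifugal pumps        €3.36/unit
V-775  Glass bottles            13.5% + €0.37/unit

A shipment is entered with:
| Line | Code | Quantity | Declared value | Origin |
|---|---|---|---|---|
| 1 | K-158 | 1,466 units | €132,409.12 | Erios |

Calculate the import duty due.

€17,213.19

Line 1 (K-158, Erios, 1,466 units, €132,409.12):
Base rate for K-158 is 13%.
Duty = €132,409.12 × 13% = €17,213.19.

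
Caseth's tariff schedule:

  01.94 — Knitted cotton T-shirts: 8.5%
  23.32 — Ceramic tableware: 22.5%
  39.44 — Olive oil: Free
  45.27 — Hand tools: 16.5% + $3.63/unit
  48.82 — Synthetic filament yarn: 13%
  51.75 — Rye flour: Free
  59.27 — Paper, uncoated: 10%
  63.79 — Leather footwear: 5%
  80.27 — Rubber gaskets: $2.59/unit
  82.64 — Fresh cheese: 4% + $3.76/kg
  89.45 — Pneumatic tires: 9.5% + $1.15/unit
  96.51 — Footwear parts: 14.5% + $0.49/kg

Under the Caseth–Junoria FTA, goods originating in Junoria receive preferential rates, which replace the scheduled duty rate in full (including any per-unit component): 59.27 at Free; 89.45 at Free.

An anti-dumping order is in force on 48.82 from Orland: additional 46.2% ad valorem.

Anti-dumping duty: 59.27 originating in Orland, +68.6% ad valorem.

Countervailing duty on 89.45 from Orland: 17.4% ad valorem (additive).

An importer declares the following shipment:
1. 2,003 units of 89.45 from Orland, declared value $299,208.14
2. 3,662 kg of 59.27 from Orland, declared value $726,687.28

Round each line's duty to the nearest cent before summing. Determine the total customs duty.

Line 1 (89.45, Orland, 2,003 units, $299,208.14):
Base rate for 89.45 is 9.5% + $1.15/unit.
89.45 has an FTA preferential rate, but origin Orland is not Junoria; base rate stands.
Additional duty on 89.45 from Orland: +17.4%. Applied ad valorem rate: 9.5% + 17.4% = 26.9%.
Duty = $299,208.14 × 26.9% + 2,003 × $1.15 = $82,790.44.
Line 2 (59.27, Orland, 3,662 kg, $726,687.28):
Base rate for 59.27 is 10%.
59.27 has an FTA preferential rate, but origin Orland is not Junoria; base rate stands.
Additional duty on 59.27 from Orland: +68.6%. Applied ad valorem rate: 10% + 68.6% = 78.6%.
Duty = $726,687.28 × 78.6% = $571,176.20.
Total = $82,790.44 + $571,176.20 = $653,966.64.

$653,966.64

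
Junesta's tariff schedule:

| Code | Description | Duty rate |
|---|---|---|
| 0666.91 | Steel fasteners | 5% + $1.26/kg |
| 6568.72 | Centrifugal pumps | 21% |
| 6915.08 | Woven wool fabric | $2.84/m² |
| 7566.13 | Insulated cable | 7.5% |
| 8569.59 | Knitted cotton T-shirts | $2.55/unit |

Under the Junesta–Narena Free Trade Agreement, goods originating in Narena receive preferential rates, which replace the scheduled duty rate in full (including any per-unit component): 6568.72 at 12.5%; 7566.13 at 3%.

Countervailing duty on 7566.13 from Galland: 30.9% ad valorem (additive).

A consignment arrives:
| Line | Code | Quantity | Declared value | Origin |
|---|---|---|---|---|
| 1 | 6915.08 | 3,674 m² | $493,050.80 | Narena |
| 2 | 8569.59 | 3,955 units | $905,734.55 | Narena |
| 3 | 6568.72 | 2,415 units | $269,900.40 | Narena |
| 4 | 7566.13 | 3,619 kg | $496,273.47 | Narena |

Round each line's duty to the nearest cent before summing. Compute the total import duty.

$69,145.16

Line 1 (6915.08, Narena, 3,674 m², $493,050.80):
Base rate for 6915.08 is $2.84/m².
Origin Narena is the FTA partner but 6915.08 is not on the preference list; base rate stands.
Duty = 3,674 × $2.84 = $10,434.16.
Line 2 (8569.59, Narena, 3,955 units, $905,734.55):
Base rate for 8569.59 is $2.55/unit.
Origin Narena is the FTA partner but 8569.59 is not on the preference list; base rate stands.
Duty = 3,955 × $2.55 = $10,085.25.
Line 3 (6568.72, Narena, 2,415 units, $269,900.40):
Base rate for 6568.72 is 21%.
Origin Narena qualifies under the Junesta–Narena agreement and 6568.72 is covered: preferential rate 12.5% applies instead.
Duty = $269,900.40 × 12.5% = $33,737.55.
Line 4 (7566.13, Narena, 3,619 kg, $496,273.47):
Base rate for 7566.13 is 7.5%.
Origin Narena qualifies under the Junesta–Narena agreement and 7566.13 is covered: preferential rate 3% applies instead.
The additional-duty order on 7566.13 targets Galland, not Narena; it does not apply.
Duty = $496,273.47 × 3% = $14,888.20.
Total = $10,434.16 + $10,085.25 + $33,737.55 + $14,888.20 = $69,145.16.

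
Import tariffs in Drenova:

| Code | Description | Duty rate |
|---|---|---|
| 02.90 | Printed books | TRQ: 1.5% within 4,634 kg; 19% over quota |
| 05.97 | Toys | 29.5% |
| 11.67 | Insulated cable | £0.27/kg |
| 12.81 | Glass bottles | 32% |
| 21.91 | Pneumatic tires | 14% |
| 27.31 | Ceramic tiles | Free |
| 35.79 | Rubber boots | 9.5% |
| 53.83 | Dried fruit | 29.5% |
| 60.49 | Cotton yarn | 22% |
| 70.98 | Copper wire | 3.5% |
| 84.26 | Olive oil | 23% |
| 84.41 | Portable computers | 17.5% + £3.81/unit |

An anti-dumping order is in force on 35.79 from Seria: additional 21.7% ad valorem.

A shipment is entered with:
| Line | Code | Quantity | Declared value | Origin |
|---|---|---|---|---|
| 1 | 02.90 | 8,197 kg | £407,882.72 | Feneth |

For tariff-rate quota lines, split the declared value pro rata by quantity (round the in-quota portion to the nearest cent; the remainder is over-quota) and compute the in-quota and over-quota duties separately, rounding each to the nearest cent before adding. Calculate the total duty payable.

£37,144.85

Line 1 (02.90, Feneth, 8,197 kg, £407,882.72):
Code 02.90 is under a tariff-rate quota (threshold 4,634 kg). In-quota: 4,634 kg at 1.5%; over-quota: 3,563 kg at 19%.
Pro-rata value split: in-quota = £407,882.72 × 4,634/8,197 = £230,587.84; over-quota = £407,882.72 − £230,587.84 = £177,294.88.
In-quota duty = £230,587.84 × 1.5% = £3,458.82. Over-quota duty = £177,294.88 × 19% = £33,686.03.
Line duty = £3,458.82 + £33,686.03 = £37,144.85.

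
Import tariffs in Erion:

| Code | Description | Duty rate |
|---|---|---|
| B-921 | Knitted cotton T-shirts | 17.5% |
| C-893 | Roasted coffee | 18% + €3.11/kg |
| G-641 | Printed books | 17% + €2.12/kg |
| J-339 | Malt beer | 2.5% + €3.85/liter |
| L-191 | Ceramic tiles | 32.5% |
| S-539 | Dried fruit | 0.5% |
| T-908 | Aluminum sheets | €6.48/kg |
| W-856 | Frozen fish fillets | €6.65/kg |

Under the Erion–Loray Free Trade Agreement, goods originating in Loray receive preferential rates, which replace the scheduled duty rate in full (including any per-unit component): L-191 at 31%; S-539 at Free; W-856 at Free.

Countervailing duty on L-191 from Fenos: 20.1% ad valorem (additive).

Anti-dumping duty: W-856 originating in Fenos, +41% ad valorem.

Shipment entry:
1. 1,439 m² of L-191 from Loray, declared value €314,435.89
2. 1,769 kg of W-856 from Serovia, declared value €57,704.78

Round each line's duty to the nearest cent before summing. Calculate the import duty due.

€109,238.98

Line 1 (L-191, Loray, 1,439 m², €314,435.89):
Base rate for L-191 is 32.5%.
Origin Loray qualifies under the Erion–Loray agreement and L-191 is covered: preferential rate 31% applies instead.
The additional-duty order on L-191 targets Fenos, not Loray; it does not apply.
Duty = €314,435.89 × 31% = €97,475.13.
Line 2 (W-856, Serovia, 1,769 kg, €57,704.78):
Base rate for W-856 is €6.65/kg.
W-856 has an FTA preferential rate, but origin Serovia is not Loray; base rate stands.
The additional-duty order on W-856 targets Fenos, not Serovia; it does not apply.
Duty = 1,769 × €6.65 = €11,763.85.
Total = €97,475.13 + €11,763.85 = €109,238.98.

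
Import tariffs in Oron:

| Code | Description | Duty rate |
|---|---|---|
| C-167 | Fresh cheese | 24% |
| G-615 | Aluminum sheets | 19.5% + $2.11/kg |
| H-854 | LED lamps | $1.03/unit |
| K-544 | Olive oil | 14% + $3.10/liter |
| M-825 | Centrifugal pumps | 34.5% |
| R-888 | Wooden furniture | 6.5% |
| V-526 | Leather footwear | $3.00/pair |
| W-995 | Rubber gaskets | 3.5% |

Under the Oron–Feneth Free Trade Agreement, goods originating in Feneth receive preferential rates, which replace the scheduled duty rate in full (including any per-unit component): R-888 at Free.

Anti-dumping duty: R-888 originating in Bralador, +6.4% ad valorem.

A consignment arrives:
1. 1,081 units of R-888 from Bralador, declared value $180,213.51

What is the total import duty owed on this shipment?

Line 1 (R-888, Bralador, 1,081 units, $180,213.51):
Base rate for R-888 is 6.5%.
R-888 has an FTA preferential rate, but origin Bralador is not Feneth; base rate stands.
Additional duty on R-888 from Bralador: +6.4%. Applied ad valorem rate: 6.5% + 6.4% = 12.9%.
Duty = $180,213.51 × 12.9% = $23,247.54.

$23,247.54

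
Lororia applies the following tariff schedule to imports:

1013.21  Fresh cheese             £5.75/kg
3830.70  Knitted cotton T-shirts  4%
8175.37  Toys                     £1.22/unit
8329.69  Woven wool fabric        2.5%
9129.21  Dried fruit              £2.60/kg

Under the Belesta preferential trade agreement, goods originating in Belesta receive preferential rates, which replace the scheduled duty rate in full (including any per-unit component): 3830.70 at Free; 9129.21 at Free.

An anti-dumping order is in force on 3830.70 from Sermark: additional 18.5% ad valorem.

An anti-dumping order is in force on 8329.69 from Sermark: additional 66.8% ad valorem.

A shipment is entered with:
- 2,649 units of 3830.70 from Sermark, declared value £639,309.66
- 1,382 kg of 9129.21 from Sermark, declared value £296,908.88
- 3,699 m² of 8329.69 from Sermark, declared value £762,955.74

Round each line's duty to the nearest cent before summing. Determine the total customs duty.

£676,166.20

Line 1 (3830.70, Sermark, 2,649 units, £639,309.66):
Base rate for 3830.70 is 4%.
3830.70 has an FTA preferential rate, but origin Sermark is not Belesta; base rate stands.
Additional duty on 3830.70 from Sermark: +18.5%. Applied ad valorem rate: 4% + 18.5% = 22.5%.
Duty = £639,309.66 × 22.5% = £143,844.67.
Line 2 (9129.21, Sermark, 1,382 kg, £296,908.88):
Base rate for 9129.21 is £2.60/kg.
9129.21 has an FTA preferential rate, but origin Sermark is not Belesta; base rate stands.
Duty = 1,382 × £2.60 = £3,593.20.
Line 3 (8329.69, Sermark, 3,699 m², £762,955.74):
Base rate for 8329.69 is 2.5%.
Additional duty on 8329.69 from Sermark: +66.8%. Applied ad valorem rate: 2.5% + 66.8% = 69.3%.
Duty = £762,955.74 × 69.3% = £528,728.33.
Total = £143,844.67 + £3,593.20 + £528,728.33 = £676,166.20.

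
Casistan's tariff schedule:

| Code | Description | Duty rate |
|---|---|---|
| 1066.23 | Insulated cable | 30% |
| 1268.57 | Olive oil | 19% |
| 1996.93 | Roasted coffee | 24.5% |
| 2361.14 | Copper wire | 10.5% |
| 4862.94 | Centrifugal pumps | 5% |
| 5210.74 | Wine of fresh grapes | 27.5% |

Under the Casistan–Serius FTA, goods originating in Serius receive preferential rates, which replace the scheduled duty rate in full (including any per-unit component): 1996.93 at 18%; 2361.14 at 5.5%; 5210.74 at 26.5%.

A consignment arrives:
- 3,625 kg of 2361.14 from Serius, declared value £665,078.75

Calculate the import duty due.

£36,579.33

Line 1 (2361.14, Serius, 3,625 kg, £665,078.75):
Base rate for 2361.14 is 10.5%.
Origin Serius qualifies under the Casistan–Serius agreement and 2361.14 is covered: preferential rate 5.5% applies instead.
Duty = £665,078.75 × 5.5% = £36,579.33.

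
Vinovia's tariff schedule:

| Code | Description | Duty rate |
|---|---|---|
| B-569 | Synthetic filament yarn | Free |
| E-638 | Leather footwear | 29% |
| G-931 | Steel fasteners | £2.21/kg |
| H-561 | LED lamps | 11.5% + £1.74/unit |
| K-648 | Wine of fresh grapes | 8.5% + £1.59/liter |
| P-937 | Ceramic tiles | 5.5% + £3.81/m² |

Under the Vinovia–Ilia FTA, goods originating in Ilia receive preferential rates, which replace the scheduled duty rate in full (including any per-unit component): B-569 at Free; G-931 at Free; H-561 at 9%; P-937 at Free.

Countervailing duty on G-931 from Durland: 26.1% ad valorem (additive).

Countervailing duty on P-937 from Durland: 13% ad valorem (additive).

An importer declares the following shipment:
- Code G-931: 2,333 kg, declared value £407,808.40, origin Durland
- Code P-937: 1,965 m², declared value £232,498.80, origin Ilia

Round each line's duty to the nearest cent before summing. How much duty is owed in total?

Line 1 (G-931, Durland, 2,333 kg, £407,808.40):
Base rate for G-931 is £2.21/kg.
G-931 has an FTA preferential rate, but origin Durland is not Ilia; base rate stands.
Additional duty on G-931 from Durland: +26.1% ad valorem. Applied ad valorem rate = 26.1%.
Duty = £407,808.40 × 26.1% + 2,333 × £2.21 = £111,593.92.
Line 2 (P-937, Ilia, 1,965 m², £232,498.80):
Base rate for P-937 is 5.5% + £3.81/m².
Origin Ilia qualifies under the Vinovia–Ilia agreement and P-937 is covered: preferential rate Free applies instead.
The additional-duty order on P-937 targets Durland, not Ilia; it does not apply.
Duty = £232,498.80 × 0% = £0.00.
Total = £111,593.92 + £0.00 = £111,593.92.

£111,593.92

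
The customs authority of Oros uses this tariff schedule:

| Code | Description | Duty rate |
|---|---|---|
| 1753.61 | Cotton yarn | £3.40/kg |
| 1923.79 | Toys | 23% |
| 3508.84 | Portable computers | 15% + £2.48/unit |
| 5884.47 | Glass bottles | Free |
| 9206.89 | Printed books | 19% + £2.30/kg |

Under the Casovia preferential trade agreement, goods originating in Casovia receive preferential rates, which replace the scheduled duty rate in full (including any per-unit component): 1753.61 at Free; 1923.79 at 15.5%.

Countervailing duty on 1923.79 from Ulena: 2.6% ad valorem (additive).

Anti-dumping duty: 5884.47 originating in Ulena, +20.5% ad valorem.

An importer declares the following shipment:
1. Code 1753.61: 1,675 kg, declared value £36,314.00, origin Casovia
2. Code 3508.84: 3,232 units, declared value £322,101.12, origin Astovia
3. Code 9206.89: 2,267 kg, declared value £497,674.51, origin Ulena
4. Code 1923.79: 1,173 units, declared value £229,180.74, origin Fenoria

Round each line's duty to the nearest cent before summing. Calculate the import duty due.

Line 1 (1753.61, Casovia, 1,675 kg, £36,314.00):
Base rate for 1753.61 is £3.40/kg.
Origin Casovia qualifies under the Oros–Casovia agreement and 1753.61 is covered: preferential rate Free applies instead.
Duty = £36,314.00 × 0% = £0.00.
Line 2 (3508.84, Astovia, 3,232 units, £322,101.12):
Base rate for 3508.84 is 15% + £2.48/unit.
Duty = £322,101.12 × 15% + 3,232 × £2.48 = £56,330.53.
Line 3 (9206.89, Ulena, 2,267 kg, £497,674.51):
Base rate for 9206.89 is 19% + £2.30/kg.
Duty = £497,674.51 × 19% + 2,267 × £2.30 = £99,772.26.
Line 4 (1923.79, Fenoria, 1,173 units, £229,180.74):
Base rate for 1923.79 is 23%.
1923.79 has an FTA preferential rate, but origin Fenoria is not Casovia; base rate stands.
The additional-duty order on 1923.79 targets Ulena, not Fenoria; it does not apply.
Duty = £229,180.74 × 23% = £52,711.57.
Total = £0.00 + £56,330.53 + £99,772.26 + £52,711.57 = £208,814.36.

£208,814.36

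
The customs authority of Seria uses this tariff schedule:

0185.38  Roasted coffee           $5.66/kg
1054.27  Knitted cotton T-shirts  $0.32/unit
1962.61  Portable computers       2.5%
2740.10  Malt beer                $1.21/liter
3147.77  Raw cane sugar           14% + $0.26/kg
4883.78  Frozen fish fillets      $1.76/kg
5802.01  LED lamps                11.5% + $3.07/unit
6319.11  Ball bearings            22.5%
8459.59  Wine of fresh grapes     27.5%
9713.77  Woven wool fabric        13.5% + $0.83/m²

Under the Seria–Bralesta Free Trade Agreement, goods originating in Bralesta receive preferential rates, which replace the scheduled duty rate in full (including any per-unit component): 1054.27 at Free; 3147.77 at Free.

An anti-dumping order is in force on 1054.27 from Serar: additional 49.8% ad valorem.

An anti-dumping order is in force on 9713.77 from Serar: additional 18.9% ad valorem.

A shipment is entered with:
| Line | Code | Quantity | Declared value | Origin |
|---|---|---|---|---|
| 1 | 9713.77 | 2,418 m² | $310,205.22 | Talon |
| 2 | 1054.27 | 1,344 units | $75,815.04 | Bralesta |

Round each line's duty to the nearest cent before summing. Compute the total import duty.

$43,884.64

Line 1 (9713.77, Talon, 2,418 m², $310,205.22):
Base rate for 9713.77 is 13.5% + $0.83/m².
The additional-duty order on 9713.77 targets Serar, not Talon; it does not apply.
Duty = $310,205.22 × 13.5% + 2,418 × $0.83 = $43,884.64.
Line 2 (1054.27, Bralesta, 1,344 units, $75,815.04):
Base rate for 1054.27 is $0.32/unit.
Origin Bralesta qualifies under the Seria–Bralesta agreement and 1054.27 is covered: preferential rate Free applies instead.
The additional-duty order on 1054.27 targets Serar, not Bralesta; it does not apply.
Duty = $75,815.04 × 0% = $0.00.
Total = $43,884.64 + $0.00 = $43,884.64.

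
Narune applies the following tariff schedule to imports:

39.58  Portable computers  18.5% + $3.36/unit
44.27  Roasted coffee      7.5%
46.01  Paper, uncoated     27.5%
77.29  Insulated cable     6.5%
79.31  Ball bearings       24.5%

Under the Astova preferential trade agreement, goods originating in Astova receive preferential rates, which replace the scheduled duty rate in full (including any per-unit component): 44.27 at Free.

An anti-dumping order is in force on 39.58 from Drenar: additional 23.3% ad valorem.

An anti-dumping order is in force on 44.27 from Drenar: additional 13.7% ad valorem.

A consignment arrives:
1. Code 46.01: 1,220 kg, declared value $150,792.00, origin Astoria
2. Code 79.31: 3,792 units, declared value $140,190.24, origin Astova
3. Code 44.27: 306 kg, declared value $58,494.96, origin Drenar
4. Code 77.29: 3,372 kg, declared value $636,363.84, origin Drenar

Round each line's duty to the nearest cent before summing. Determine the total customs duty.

Line 1 (46.01, Astoria, 1,220 kg, $150,792.00):
Base rate for 46.01 is 27.5%.
Duty = $150,792.00 × 27.5% = $41,467.80.
Line 2 (79.31, Astova, 3,792 units, $140,190.24):
Base rate for 79.31 is 24.5%.
Origin Astova is the FTA partner but 79.31 is not on the preference list; base rate stands.
Duty = $140,190.24 × 24.5% = $34,346.61.
Line 3 (44.27, Drenar, 306 kg, $58,494.96):
Base rate for 44.27 is 7.5%.
44.27 has an FTA preferential rate, but origin Drenar is not Astova; base rate stands.
Additional duty on 44.27 from Drenar: +13.7%. Applied ad valorem rate: 7.5% + 13.7% = 21.2%.
Duty = $58,494.96 × 21.2% = $12,400.93.
Line 4 (77.29, Drenar, 3,372 kg, $636,363.84):
Base rate for 77.29 is 6.5%.
Duty = $636,363.84 × 6.5% = $41,363.65.
Total = $41,467.80 + $34,346.61 + $12,400.93 + $41,363.65 = $129,578.99.

$129,578.99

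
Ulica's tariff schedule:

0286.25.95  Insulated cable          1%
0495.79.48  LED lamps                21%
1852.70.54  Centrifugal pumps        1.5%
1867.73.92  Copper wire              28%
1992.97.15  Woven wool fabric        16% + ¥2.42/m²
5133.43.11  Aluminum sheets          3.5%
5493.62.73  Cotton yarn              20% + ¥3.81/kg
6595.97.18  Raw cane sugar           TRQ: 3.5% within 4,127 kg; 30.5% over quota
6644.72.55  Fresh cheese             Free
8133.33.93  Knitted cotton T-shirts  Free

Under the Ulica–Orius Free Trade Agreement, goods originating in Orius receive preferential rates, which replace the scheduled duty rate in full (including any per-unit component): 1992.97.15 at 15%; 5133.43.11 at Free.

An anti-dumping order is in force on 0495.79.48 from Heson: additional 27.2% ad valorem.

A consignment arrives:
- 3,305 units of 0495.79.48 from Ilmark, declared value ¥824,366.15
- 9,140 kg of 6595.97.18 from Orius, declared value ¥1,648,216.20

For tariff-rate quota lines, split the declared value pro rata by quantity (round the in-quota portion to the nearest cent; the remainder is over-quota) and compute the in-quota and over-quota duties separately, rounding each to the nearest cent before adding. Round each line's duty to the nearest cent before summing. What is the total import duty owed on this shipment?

Line 1 (0495.79.48, Ilmark, 3,305 units, ¥824,366.15):
Base rate for 0495.79.48 is 21%.
The additional-duty order on 0495.79.48 targets Heson, not Ilmark; it does not apply.
Duty = ¥824,366.15 × 21% = ¥173,116.89.
Line 2 (6595.97.18, Orius, 9,140 kg, ¥1,648,216.20):
Code 6595.97.18 is under a tariff-rate quota (threshold 4,127 kg). In-quota: 4,127 kg at 3.5%; over-quota: 5,013 kg at 30.5%.
Pro-rata value split: in-quota = ¥1,648,216.20 × 4,127/9,140 = ¥744,221.91; over-quota = ¥1,648,216.20 − ¥744,221.91 = ¥903,994.29.
In-quota duty = ¥744,221.91 × 3.5% = ¥26,047.77. Over-quota duty = ¥903,994.29 × 30.5% = ¥275,718.26.
Line duty = ¥26,047.77 + ¥275,718.26 = ¥301,766.03.
Total = ¥173,116.89 + ¥301,766.03 = ¥474,882.92.

¥474,882.92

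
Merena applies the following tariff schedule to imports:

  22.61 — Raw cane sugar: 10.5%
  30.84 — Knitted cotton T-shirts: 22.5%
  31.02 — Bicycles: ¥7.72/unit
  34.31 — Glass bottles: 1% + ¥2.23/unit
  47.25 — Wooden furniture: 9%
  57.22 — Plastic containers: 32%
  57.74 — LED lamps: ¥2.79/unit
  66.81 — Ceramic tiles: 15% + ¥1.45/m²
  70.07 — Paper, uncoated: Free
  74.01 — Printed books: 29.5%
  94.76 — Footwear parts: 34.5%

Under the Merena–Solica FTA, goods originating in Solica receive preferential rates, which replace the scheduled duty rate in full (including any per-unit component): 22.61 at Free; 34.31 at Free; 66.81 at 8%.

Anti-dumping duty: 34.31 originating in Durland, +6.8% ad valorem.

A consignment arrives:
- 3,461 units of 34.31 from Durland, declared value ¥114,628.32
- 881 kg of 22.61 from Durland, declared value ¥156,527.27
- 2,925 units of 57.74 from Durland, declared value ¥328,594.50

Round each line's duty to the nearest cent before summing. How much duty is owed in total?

¥41,255.15

Line 1 (34.31, Durland, 3,461 units, ¥114,628.32):
Base rate for 34.31 is 1% + ¥2.23/unit.
34.31 has an FTA preferential rate, but origin Durland is not Solica; base rate stands.
Additional duty on 34.31 from Durland: +6.8%. Applied ad valorem rate: 1% + 6.8% = 7.8%.
Duty = ¥114,628.32 × 7.8% + 3,461 × ¥2.23 = ¥16,659.04.
Line 2 (22.61, Durland, 881 kg, ¥156,527.27):
Base rate for 22.61 is 10.5%.
22.61 has an FTA preferential rate, but origin Durland is not Solica; base rate stands.
Duty = ¥156,527.27 × 10.5% = ¥16,435.36.
Line 3 (57.74, Durland, 2,925 units, ¥328,594.50):
Base rate for 57.74 is ¥2.79/unit.
Duty = 2,925 × ¥2.79 = ¥8,160.75.
Total = ¥16,659.04 + ¥16,435.36 + ¥8,160.75 = ¥41,255.15.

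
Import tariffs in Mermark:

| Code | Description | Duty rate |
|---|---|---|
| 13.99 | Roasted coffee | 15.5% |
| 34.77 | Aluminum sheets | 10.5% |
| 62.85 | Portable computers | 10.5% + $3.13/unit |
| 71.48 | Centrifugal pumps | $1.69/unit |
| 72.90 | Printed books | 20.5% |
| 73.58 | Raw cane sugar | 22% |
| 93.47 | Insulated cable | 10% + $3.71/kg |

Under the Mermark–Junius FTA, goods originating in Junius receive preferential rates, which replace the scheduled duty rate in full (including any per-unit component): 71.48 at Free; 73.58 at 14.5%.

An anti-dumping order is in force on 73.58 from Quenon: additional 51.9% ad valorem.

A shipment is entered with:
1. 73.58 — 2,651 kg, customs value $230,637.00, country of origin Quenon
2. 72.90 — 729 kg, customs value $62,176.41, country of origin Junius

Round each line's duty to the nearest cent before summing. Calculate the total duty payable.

$183,186.90

Line 1 (73.58, Quenon, 2,651 kg, $230,637.00):
Base rate for 73.58 is 22%.
73.58 has an FTA preferential rate, but origin Quenon is not Junius; base rate stands.
Additional duty on 73.58 from Quenon: +51.9%. Applied ad valorem rate: 22% + 51.9% = 73.9%.
Duty = $230,637.00 × 73.9% = $170,440.74.
Line 2 (72.90, Junius, 729 kg, $62,176.41):
Base rate for 72.90 is 20.5%.
Origin Junius is the FTA partner but 72.90 is not on the preference list; base rate stands.
Duty = $62,176.41 × 20.5% = $12,746.16.
Total = $170,440.74 + $12,746.16 = $183,186.90.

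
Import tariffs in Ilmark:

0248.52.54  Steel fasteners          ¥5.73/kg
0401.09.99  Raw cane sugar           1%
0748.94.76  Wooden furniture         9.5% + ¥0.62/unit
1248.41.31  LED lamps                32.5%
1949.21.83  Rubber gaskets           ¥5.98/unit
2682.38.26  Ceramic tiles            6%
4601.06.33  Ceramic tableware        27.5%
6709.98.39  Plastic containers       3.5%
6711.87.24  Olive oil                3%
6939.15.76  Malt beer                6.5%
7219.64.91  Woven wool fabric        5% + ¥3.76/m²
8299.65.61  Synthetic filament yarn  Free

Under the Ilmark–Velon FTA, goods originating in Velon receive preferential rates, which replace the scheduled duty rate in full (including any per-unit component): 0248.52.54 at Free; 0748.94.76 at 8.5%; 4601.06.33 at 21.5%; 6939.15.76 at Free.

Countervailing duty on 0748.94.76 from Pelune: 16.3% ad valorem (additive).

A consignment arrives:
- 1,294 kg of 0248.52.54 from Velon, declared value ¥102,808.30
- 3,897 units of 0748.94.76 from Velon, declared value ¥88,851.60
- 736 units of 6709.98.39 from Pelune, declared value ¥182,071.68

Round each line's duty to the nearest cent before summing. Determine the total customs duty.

Line 1 (0248.52.54, Velon, 1,294 kg, ¥102,808.30):
Base rate for 0248.52.54 is ¥5.73/kg.
Origin Velon qualifies under the Ilmark–Velon agreement and 0248.52.54 is covered: preferential rate Free applies instead.
Duty = ¥102,808.30 × 0% = ¥0.00.
Line 2 (0748.94.76, Velon, 3,897 units, ¥88,851.60):
Base rate for 0748.94.76 is 9.5% + ¥0.62/unit.
Origin Velon qualifies under the Ilmark–Velon agreement and 0748.94.76 is covered: preferential rate 8.5% applies instead.
The additional-duty order on 0748.94.76 targets Pelune, not Velon; it does not apply.
Duty = ¥88,851.60 × 8.5% = ¥7,552.39.
Line 3 (6709.98.39, Pelune, 736 units, ¥182,071.68):
Base rate for 6709.98.39 is 3.5%.
Duty = ¥182,071.68 × 3.5% = ¥6,372.51.
Total = ¥0.00 + ¥7,552.39 + ¥6,372.51 = ¥13,924.90.

¥13,924.90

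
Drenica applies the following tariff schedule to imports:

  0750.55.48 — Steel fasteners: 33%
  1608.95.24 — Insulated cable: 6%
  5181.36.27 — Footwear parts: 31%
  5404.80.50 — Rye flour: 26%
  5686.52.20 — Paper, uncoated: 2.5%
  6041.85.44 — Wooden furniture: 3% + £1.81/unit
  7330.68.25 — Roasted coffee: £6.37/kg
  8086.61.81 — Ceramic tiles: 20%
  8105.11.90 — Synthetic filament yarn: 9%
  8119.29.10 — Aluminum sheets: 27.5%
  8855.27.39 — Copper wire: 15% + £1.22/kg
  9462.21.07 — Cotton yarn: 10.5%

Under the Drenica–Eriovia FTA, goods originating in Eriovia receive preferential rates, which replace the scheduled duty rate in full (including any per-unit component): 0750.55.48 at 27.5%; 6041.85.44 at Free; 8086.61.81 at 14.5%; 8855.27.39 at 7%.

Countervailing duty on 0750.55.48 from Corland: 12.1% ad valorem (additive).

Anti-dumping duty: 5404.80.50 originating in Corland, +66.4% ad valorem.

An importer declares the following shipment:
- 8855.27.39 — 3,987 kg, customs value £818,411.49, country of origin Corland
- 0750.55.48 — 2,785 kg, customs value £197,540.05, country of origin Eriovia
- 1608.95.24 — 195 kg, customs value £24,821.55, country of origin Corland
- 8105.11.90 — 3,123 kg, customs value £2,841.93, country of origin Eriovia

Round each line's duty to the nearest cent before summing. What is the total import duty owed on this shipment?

£183,694.43

Line 1 (8855.27.39, Corland, 3,987 kg, £818,411.49):
Base rate for 8855.27.39 is 15% + £1.22/kg.
8855.27.39 has an FTA preferential rate, but origin Corland is not Eriovia; base rate stands.
Duty = £818,411.49 × 15% + 3,987 × £1.22 = £127,625.86.
Line 2 (0750.55.48, Eriovia, 2,785 kg, £197,540.05):
Base rate for 0750.55.48 is 33%.
Origin Eriovia qualifies under the Drenica–Eriovia agreement and 0750.55.48 is covered: preferential rate 27.5% applies instead.
The additional-duty order on 0750.55.48 targets Corland, not Eriovia; it does not apply.
Duty = £197,540.05 × 27.5% = £54,323.51.
Line 3 (1608.95.24, Corland, 195 kg, £24,821.55):
Base rate for 1608.95.24 is 6%.
Duty = £24,821.55 × 6% = £1,489.29.
Line 4 (8105.11.90, Eriovia, 3,123 kg, £2,841.93):
Base rate for 8105.11.90 is 9%.
Origin Eriovia is the FTA partner but 8105.11.90 is not on the preference list; base rate stands.
Duty = £2,841.93 × 9% = £255.77.
Total = £127,625.86 + £54,323.51 + £1,489.29 + £255.77 = £183,694.43.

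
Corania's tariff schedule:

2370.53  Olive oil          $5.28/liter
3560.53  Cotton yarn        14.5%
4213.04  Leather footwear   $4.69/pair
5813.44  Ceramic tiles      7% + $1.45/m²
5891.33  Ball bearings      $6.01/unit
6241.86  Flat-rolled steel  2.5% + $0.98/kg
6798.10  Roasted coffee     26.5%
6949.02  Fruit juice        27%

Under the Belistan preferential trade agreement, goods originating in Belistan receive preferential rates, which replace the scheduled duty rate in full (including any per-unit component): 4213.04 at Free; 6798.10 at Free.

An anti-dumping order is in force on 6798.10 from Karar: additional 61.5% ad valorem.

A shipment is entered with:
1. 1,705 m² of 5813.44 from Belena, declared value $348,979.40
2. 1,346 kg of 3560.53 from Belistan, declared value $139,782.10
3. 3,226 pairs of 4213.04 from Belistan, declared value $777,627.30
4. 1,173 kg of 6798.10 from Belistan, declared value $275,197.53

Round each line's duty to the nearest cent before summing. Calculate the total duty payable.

$47,169.21

Line 1 (5813.44, Belena, 1,705 m², $348,979.40):
Base rate for 5813.44 is 7% + $1.45/m².
Duty = $348,979.40 × 7% + 1,705 × $1.45 = $26,900.81.
Line 2 (3560.53, Belistan, 1,346 kg, $139,782.10):
Base rate for 3560.53 is 14.5%.
Origin Belistan is the FTA partner but 3560.53 is not on the preference list; base rate stands.
Duty = $139,782.10 × 14.5% = $20,268.40.
Line 3 (4213.04, Belistan, 3,226 pairs, $777,627.30):
Base rate for 4213.04 is $4.69/pair.
Origin Belistan qualifies under the Corania–Belistan agreement and 4213.04 is covered: preferential rate Free applies instead.
Duty = $777,627.30 × 0% = $0.00.
Line 4 (6798.10, Belistan, 1,173 kg, $275,197.53):
Base rate for 6798.10 is 26.5%.
Origin Belistan qualifies under the Corania–Belistan agreement and 6798.10 is covered: preferential rate Free applies instead.
The additional-duty order on 6798.10 targets Karar, not Belistan; it does not apply.
Duty = $275,197.53 × 0% = $0.00.
Total = $26,900.81 + $20,268.40 + $0.00 + $0.00 = $47,169.21.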